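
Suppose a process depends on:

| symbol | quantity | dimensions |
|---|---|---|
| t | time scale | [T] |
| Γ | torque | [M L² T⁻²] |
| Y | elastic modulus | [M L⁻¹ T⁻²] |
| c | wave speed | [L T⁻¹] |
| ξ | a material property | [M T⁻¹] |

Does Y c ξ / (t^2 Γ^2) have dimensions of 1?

Sum the exponent of each base dimension across the product:
  M: −2·[t]_M − 2·[Γ]_M + [Y]_M + [c]_M + [ξ]_M = −2·(0) − 2·(1) + (1) + (0) + (1) = 0
  L: −2·[t]_L − 2·[Γ]_L + [Y]_L + [c]_L + [ξ]_L = −2·(0) − 2·(2) + (-1) + (1) + (0) = -4
  T: −2·[t]_T − 2·[Γ]_T + [Y]_T + [c]_T + [ξ]_T = −2·(1) − 2·(-2) + (-2) + (-1) + (-1) = -2
Net dimensions [L⁻⁴ T⁻²] ≠ [1] — not dimensionless.

no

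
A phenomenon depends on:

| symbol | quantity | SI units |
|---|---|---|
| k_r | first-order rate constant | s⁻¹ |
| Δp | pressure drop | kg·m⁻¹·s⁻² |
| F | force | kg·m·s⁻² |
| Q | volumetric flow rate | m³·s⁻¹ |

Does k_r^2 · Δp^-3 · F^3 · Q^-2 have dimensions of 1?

yes

Sum the exponent of each base dimension across the product:
  M: 2·[k_r]_M − 3·[Δp]_M + 3·[F]_M − 2·[Q]_M = 2·(0) − 3·(1) + 3·(1) − 2·(0) = 0
  L: 2·[k_r]_L − 3·[Δp]_L + 3·[F]_L − 2·[Q]_L = 2·(0) − 3·(-1) + 3·(1) − 2·(3) = 0
  T: 2·[k_r]_T − 3·[Δp]_T + 3·[F]_T − 2·[Q]_T = 2·(-1) − 3·(-2) + 3·(-2) − 2·(-1) = 0
All base exponents vanish — dimensionless.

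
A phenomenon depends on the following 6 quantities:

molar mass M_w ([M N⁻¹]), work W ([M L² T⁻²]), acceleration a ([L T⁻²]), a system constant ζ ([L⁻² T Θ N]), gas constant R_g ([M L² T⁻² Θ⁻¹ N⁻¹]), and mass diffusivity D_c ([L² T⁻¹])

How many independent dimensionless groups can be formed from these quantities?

1

There are 6 variables and 5 base dimensions (M, L, T, Θ, N).
The dimension matrix has rank 5.
Independent dimensionless groups: 6 − 5 = 1.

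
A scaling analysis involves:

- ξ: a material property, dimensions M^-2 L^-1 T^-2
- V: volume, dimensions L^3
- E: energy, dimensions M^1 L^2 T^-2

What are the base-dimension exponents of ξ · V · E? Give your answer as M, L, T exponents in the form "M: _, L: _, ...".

Collect each base-dimension exponent across the product:
  M: (-2) + (0) + (1) = -1
  L: (-1) + (3) + (2) = 4
  T: (-2) + (0) + (-2) = -4
So the dimensions are [M⁻¹ L⁴ T⁻⁴].

M: -1, L: 4, T: -4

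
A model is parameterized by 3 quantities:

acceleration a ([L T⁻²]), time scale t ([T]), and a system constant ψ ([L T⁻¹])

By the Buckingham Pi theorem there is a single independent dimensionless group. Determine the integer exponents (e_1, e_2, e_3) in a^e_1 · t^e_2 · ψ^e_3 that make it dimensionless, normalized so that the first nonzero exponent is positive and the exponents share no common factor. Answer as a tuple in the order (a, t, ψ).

(1, 1, -1)

L: e_1·(1) + e_2·(0) + e_3·(1) = 0
T: e_1·(-2) + e_2·(1) + e_3·(-1) = 0
Solving this homogeneous linear system for the smallest-integer solution (first nonzero entry positive) gives (1, 1, -1).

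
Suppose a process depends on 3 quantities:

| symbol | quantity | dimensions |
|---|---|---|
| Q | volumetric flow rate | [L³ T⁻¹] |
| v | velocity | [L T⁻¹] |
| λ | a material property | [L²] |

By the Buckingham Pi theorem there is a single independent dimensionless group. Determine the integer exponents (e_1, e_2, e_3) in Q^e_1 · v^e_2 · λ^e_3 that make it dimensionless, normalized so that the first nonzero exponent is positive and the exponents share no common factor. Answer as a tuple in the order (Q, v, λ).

L: e_1·(3) + e_2·(1) + e_3·(2) = 0
T: e_1·(-1) + e_2·(-1) + e_3·(0) = 0
Solving this homogeneous linear system for the smallest-integer solution (first nonzero entry positive) gives (1, -1, -1).

(1, -1, -1)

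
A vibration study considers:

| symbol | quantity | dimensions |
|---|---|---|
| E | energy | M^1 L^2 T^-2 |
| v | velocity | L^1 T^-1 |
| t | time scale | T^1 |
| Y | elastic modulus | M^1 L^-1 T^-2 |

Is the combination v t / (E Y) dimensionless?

no

Sum the exponent of each base dimension across the product:
  M: −[E]_M + [v]_M + [t]_M − [Y]_M = −(1) + (0) + (0) − (1) = -2
  L: −[E]_L + [v]_L + [t]_L − [Y]_L = −(2) + (1) + (0) − (-1) = 0
  T: −[E]_T + [v]_T + [t]_T − [Y]_T = −(-2) + (-1) + (1) − (-2) = 4
Net dimensions [M⁻² T⁴] ≠ [1] — not dimensionless.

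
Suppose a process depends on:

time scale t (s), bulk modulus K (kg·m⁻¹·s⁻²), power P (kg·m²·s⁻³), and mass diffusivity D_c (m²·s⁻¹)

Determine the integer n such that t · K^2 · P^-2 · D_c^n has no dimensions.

Balance the L exponent: (2)·n from D_c, plus (0) + 2·(-1) − 2·(2) = -6 from the rest, must sum to zero.
2n − 6 = 0, so n = 3.

3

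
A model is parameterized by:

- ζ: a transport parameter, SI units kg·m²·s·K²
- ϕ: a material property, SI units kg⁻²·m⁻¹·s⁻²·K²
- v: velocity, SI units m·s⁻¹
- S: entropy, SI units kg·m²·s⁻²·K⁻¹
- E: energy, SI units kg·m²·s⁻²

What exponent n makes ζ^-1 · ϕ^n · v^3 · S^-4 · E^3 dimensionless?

Balance the M exponent: (-2)·n from ϕ, plus −(1) + 3·(0) − 4·(1) + 3·(1) = -2 from the rest, must sum to zero.
-2n − 2 = 0, so n = -1.

-1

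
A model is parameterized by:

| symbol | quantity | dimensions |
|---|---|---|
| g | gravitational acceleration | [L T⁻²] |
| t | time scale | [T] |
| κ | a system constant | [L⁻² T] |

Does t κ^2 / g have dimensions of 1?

no

Sum the exponent of each base dimension across the product:
  L: −[g]_L + [t]_L + 2·[κ]_L = −(1) + (0) + 2·(-2) = -5
  T: −[g]_T + [t]_T + 2·[κ]_T = −(-2) + (1) + 2·(1) = 5
Net dimensions [L⁻⁵ T⁵] ≠ [1] — not dimensionless.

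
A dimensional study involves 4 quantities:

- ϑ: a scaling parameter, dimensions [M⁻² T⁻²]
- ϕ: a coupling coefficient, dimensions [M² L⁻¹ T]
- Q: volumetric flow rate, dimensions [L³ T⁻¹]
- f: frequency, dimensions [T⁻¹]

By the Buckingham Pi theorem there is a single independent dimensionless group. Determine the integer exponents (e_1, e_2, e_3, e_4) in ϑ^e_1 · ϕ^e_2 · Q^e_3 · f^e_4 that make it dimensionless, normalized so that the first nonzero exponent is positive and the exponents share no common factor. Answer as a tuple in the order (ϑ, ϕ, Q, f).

M: e_1·(-2) + e_2·(2) + e_3·(0) + e_4·(0) = 0
L: e_1·(0) + e_2·(-1) + e_3·(3) + e_4·(0) = 0
T: e_1·(-2) + e_2·(1) + e_3·(-1) + e_4·(-1) = 0
Solving this homogeneous linear system for the smallest-integer solution (first nonzero entry positive) gives (3, 3, 1, -4).

(3, 3, 1, -4)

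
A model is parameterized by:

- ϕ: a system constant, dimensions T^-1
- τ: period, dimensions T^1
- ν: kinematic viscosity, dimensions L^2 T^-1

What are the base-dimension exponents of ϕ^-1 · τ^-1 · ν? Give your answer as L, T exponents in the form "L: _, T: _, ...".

Collect each base-dimension exponent across the product:
  L: −(0) − (0) + (2) = 2
  T: −(-1) − (1) + (-1) = -1
So the dimensions are [L² T⁻¹].

L: 2, T: -1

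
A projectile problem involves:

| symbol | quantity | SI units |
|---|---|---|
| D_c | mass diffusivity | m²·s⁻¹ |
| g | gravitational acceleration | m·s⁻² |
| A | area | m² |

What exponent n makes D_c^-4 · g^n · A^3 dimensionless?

Balance the L exponent: (1)·n from g, plus −4·(2) + 3·(2) = -2 from the rest, must sum to zero.
n − 2 = 0, so n = 2.

2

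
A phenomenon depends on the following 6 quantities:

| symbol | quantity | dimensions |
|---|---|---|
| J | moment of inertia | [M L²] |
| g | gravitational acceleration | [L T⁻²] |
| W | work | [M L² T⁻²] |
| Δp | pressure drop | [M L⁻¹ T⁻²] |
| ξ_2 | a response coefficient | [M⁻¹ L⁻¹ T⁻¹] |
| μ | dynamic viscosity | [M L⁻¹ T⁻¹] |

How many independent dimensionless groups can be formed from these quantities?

There are 6 variables and 3 base dimensions (M, L, T).
The dimension matrix has rank 3.
Independent dimensionless groups: 6 − 3 = 3.

3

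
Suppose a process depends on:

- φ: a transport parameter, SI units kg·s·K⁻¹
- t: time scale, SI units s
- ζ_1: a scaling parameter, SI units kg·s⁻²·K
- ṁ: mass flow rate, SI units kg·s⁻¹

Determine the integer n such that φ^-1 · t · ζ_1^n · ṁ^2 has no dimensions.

Balance the M exponent: (1)·n from ζ_1, plus −(1) + (0) + 2·(1) = 1 from the rest, must sum to zero.
n + 1 = 0, so n = -1.

-1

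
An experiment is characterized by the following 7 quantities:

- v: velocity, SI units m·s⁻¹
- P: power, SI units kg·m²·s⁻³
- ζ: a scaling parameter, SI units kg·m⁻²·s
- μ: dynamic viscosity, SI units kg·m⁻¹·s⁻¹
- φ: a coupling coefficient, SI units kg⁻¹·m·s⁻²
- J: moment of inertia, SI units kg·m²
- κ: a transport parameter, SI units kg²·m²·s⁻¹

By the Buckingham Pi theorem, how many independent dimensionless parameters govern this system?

4

There are 7 variables and 3 base dimensions (M, L, T).
The dimension matrix has rank 3.
Independent dimensionless groups: 7 − 3 = 4.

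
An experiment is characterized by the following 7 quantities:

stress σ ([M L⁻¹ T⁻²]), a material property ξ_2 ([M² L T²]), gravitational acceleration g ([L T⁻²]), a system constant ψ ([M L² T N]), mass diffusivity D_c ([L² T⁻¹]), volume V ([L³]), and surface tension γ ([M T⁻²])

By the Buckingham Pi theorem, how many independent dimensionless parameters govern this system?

There are 7 variables and 4 base dimensions (M, L, T, N).
The dimension matrix has rank 4.
Independent dimensionless groups: 7 − 4 = 3.

3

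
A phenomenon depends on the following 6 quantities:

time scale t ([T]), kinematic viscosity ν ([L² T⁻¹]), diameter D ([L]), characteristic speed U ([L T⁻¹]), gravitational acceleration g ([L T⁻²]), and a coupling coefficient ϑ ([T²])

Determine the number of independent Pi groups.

4

There are 6 variables and 2 base dimensions (L, T).
The dimension matrix has rank 2.
Independent dimensionless groups: 6 − 2 = 4.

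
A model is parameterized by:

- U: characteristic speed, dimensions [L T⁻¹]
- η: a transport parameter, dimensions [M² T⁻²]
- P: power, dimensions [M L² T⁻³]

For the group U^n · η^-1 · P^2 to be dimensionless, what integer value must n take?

-4

Balance the L exponent: (1)·n from U, plus −(0) + 2·(2) = 4 from the rest, must sum to zero.
n + 4 = 0, so n = -4.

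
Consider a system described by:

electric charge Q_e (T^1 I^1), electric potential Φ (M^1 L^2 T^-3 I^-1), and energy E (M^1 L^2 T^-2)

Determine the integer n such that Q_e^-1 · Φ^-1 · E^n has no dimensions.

1

Balance the M exponent: (1)·n from E, plus −(0) − (1) = -1 from the rest, must sum to zero.
n − 1 = 0, so n = 1.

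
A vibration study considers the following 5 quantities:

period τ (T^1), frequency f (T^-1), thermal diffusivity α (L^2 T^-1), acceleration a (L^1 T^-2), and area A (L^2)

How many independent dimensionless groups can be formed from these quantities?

3

There are 5 variables and 2 base dimensions (L, T).
The dimension matrix has rank 2.
Independent dimensionless groups: 5 − 2 = 3.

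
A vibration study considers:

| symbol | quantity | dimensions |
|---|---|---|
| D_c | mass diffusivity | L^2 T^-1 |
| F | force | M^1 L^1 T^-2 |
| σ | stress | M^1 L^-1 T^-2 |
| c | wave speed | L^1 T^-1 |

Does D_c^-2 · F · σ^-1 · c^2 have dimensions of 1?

yes

Sum the exponent of each base dimension across the product:
  M: −2·[D_c]_M + [F]_M − [σ]_M + 2·[c]_M = −2·(0) + (1) − (1) + 2·(0) = 0
  L: −2·[D_c]_L + [F]_L − [σ]_L + 2·[c]_L = −2·(2) + (1) − (-1) + 2·(1) = 0
  T: −2·[D_c]_T + [F]_T − [σ]_T + 2·[c]_T = −2·(-1) + (-2) − (-2) + 2·(-1) = 0
All base exponents vanish — dimensionless.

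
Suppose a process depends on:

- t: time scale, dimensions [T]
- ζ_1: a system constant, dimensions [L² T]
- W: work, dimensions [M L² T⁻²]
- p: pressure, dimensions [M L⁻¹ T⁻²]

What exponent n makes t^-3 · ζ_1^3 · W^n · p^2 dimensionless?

Balance the M exponent: (1)·n from W, plus −3·(0) + 3·(0) + 2·(1) = 2 from the rest, must sum to zero.
n + 2 = 0, so n = -2.

-2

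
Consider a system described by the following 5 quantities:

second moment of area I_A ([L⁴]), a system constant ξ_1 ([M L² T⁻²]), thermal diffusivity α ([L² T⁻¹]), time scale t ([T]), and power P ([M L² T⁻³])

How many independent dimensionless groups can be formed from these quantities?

There are 5 variables and 3 base dimensions (M, L, T).
The dimension matrix has rank 3.
Independent dimensionless groups: 5 − 3 = 2.

2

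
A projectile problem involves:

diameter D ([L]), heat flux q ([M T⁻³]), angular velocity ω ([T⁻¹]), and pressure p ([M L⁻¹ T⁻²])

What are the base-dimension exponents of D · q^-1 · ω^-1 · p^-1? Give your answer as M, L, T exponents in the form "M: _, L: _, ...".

M: -2, L: 2, T: 6

Collect each base-dimension exponent across the product:
  M: (0) − (1) − (0) − (1) = -2
  L: (1) − (0) − (0) − (-1) = 2
  T: (0) − (-3) − (-1) − (-2) = 6
So the dimensions are [M⁻² L² T⁶].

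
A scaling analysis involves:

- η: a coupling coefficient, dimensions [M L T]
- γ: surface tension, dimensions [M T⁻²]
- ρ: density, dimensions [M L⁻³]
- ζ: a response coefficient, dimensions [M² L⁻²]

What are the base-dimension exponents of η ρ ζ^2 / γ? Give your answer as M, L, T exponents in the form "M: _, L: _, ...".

M: 5, L: -6, T: 3

Collect each base-dimension exponent across the product:
  M: (1) − (1) + (1) + 2·(2) = 5
  L: (1) − (0) + (-3) + 2·(-2) = -6
  T: (1) − (-2) + (0) + 2·(0) = 3
So the dimensions are [M⁵ L⁻⁶ T³].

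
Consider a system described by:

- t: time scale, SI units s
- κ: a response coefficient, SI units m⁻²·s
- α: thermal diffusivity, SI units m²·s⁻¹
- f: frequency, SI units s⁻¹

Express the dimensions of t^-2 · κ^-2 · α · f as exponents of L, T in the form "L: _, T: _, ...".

Collect each base-dimension exponent across the product:
  L: −2·(0) − 2·(-2) + (2) + (0) = 6
  T: −2·(1) − 2·(1) + (-1) + (-1) = -6
So the dimensions are [L⁶ T⁻⁶].

L: 6, T: -6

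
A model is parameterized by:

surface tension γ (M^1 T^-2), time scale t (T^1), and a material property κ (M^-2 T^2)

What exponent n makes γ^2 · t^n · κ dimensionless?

2

Balance the T exponent: (1)·n from t, plus 2·(-2) + (2) = -2 from the rest, must sum to zero.
n − 2 = 0, so n = 2.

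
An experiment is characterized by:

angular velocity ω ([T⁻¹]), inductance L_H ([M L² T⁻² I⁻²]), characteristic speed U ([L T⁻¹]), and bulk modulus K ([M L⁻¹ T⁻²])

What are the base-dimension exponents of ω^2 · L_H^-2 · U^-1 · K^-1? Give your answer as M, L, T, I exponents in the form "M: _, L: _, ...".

Collect each base-dimension exponent across the product:
  M: 2·(0) − 2·(1) − (0) − (1) = -3
  L: 2·(0) − 2·(2) − (1) − (-1) = -4
  T: 2·(-1) − 2·(-2) − (-1) − (-2) = 5
  I: 2·(0) − 2·(-2) − (0) − (0) = 4
So the dimensions are [M⁻³ L⁻⁴ T⁵ I⁴].

M: -3, L: -4, T: 5, I: 4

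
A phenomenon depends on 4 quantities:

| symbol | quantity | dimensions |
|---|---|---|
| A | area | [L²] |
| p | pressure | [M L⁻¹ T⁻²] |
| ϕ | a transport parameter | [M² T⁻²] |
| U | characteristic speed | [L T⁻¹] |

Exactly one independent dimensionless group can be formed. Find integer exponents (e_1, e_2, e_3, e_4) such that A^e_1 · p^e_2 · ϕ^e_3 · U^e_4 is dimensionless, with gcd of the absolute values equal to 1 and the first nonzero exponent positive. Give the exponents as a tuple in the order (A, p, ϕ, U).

M: e_1·(0) + e_2·(1) + e_3·(2) + e_4·(0) = 0
L: e_1·(2) + e_2·(-1) + e_3·(0) + e_4·(1) = 0
T: e_1·(0) + e_2·(-2) + e_3·(-2) + e_4·(-1) = 0
Solving this homogeneous linear system for the smallest-integer solution (first nonzero entry positive) gives (2, 2, -1, -2).

(2, 2, -1, -2)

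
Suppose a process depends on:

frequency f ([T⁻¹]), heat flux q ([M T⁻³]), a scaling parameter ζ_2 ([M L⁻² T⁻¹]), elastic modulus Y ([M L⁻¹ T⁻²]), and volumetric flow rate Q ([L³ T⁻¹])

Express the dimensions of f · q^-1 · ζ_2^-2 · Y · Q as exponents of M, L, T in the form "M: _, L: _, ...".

Collect each base-dimension exponent across the product:
  M: (0) − (1) − 2·(1) + (1) + (0) = -2
  L: (0) − (0) − 2·(-2) + (-1) + (3) = 6
  T: (-1) − (-3) − 2·(-1) + (-2) + (-1) = 1
So the dimensions are [M⁻² L⁶ T].

M: -2, L: 6, T: 1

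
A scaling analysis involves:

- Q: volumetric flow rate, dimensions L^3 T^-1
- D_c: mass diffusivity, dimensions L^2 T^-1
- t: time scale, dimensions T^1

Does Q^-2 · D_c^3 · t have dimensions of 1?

Sum the exponent of each base dimension across the product:
  L: −2·[Q]_L + 3·[D_c]_L + [t]_L = −2·(3) + 3·(2) + (0) = 0
  T: −2·[Q]_T + 3·[D_c]_T + [t]_T = −2·(-1) + 3·(-1) + (1) = 0
All base exponents vanish — dimensionless.

yes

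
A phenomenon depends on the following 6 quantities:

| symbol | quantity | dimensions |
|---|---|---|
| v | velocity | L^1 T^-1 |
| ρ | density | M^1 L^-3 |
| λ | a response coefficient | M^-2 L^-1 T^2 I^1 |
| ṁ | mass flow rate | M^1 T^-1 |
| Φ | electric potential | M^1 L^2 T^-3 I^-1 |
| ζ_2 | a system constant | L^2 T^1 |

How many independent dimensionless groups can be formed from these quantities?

2

There are 6 variables and 4 base dimensions (M, L, T, I).
The dimension matrix has rank 4.
Independent dimensionless groups: 6 − 4 = 2.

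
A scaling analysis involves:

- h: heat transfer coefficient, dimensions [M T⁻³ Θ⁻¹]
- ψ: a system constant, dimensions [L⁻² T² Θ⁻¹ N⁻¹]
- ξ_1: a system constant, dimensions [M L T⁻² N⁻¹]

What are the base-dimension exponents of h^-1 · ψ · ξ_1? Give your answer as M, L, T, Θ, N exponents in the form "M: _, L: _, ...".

Collect each base-dimension exponent across the product:
  M: −(1) + (0) + (1) = 0
  L: −(0) + (-2) + (1) = -1
  T: −(-3) + (2) + (-2) = 3
  Θ: −(-1) + (-1) + (0) = 0
  N: −(0) + (-1) + (-1) = -2
So the dimensions are [L⁻¹ T³ N⁻²].

M: 0, L: -1, T: 3, Θ: 0, N: -2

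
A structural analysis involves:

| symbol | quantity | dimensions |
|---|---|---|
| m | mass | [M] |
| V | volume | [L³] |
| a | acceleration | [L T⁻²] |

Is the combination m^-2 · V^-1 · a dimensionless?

no

Sum the exponent of each base dimension across the product:
  M: −2·[m]_M − [V]_M + [a]_M = −2·(1) − (0) + (0) = -2
  L: −2·[m]_L − [V]_L + [a]_L = −2·(0) − (3) + (1) = -2
  T: −2·[m]_T − [V]_T + [a]_T = −2·(0) − (0) + (-2) = -2
Net dimensions [M⁻² L⁻² T⁻²] ≠ [1] — not dimensionless.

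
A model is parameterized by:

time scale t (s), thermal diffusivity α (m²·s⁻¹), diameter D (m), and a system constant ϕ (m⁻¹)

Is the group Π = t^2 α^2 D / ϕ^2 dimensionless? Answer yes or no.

no

Sum the exponent of each base dimension across the product:
  L: 2·[t]_L + 2·[α]_L + [D]_L − 2·[ϕ]_L = 2·(0) + 2·(2) + (1) − 2·(-1) = 7
  T: 2·[t]_T + 2·[α]_T + [D]_T − 2·[ϕ]_T = 2·(1) + 2·(-1) + (0) − 2·(0) = 0
Net dimensions [L⁷] ≠ [1] — not dimensionless.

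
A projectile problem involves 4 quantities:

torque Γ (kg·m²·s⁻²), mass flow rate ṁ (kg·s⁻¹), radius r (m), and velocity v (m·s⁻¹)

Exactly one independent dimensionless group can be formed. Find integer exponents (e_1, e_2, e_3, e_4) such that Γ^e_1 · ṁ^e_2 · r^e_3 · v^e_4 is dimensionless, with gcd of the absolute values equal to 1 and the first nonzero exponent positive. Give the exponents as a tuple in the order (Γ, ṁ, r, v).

M: e_1·(1) + e_2·(1) + e_3·(0) + e_4·(0) = 0
L: e_1·(2) + e_2·(0) + e_3·(1) + e_4·(1) = 0
T: e_1·(-2) + e_2·(-1) + e_3·(0) + e_4·(-1) = 0
Solving this homogeneous linear system for the smallest-integer solution (first nonzero entry positive) gives (1, -1, -1, -1).

(1, -1, -1, -1)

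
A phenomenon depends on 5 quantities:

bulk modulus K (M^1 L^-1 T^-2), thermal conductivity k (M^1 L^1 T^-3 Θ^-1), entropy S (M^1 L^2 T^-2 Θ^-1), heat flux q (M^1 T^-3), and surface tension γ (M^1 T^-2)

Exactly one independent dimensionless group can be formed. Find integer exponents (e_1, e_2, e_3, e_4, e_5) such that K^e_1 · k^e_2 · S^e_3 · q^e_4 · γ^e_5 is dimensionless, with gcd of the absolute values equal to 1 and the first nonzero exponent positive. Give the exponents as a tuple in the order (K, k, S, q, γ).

M: e_1·(1) + e_2·(1) + e_3·(1) + e_4·(1) + e_5·(1) = 0
L: e_1·(-1) + e_2·(1) + e_3·(2) + e_4·(0) + e_5·(0) = 0
T: e_1·(-2) + e_2·(-3) + e_3·(-2) + e_4·(-3) + e_5·(-2) = 0
Θ: e_1·(0) + e_2·(-1) + e_3·(-1) + e_4·(0) + e_5·(0) = 0
Solving this homogeneous linear system for the smallest-integer solution (first nonzero entry positive) gives (1, -1, 1, 1, -2).

(1, -1, 1, 1, -2)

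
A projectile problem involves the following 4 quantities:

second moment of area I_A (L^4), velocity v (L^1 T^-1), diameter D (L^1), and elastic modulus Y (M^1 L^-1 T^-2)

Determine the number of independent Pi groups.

1

There are 4 variables and 3 base dimensions (M, L, T).
The dimension matrix has rank 3.
Independent dimensionless groups: 4 − 3 = 1.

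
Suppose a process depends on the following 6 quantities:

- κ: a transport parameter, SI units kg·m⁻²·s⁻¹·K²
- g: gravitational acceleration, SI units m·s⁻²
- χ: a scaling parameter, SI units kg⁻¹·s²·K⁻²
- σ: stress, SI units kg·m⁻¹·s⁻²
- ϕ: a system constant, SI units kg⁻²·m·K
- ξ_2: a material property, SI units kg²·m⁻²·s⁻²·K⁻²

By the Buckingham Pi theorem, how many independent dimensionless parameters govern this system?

2

There are 6 variables and 4 base dimensions (M, L, T, Θ).
The dimension matrix has rank 4.
Independent dimensionless groups: 6 − 4 = 2.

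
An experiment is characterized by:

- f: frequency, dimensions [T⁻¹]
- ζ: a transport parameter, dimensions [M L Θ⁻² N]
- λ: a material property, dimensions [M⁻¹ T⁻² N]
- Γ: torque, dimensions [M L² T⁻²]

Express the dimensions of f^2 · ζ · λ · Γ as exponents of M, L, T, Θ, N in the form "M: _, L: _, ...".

Collect each base-dimension exponent across the product:
  M: 2·(0) + (1) + (-1) + (1) = 1
  L: 2·(0) + (1) + (0) + (2) = 3
  T: 2·(-1) + (0) + (-2) + (-2) = -6
  Θ: 2·(0) + (-2) + (0) + (0) = -2
  N: 2·(0) + (1) + (1) + (0) = 2
So the dimensions are [M L³ T⁻⁶ Θ⁻² N²].

M: 1, L: 3, T: -6, Θ: -2, N: 2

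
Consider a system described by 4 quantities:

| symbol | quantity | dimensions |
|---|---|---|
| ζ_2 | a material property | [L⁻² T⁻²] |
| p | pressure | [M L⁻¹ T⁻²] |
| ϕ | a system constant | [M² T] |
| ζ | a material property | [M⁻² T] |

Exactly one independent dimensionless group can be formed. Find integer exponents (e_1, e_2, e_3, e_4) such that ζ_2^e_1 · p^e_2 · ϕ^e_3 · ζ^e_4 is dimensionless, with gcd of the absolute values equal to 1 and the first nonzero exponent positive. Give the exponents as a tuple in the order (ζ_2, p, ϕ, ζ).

(2, -4, -1, -3)

M: e_1·(0) + e_2·(1) + e_3·(2) + e_4·(-2) = 0
L: e_1·(-2) + e_2·(-1) + e_3·(0) + e_4·(0) = 0
T: e_1·(-2) + e_2·(-2) + e_3·(1) + e_4·(1) = 0
Solving this homogeneous linear system for the smallest-integer solution (first nonzero entry positive) gives (2, -4, -1, -3).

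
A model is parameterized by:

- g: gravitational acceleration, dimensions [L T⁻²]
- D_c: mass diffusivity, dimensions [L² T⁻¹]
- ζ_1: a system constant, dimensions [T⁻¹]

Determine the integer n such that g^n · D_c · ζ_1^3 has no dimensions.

-2

Balance the L exponent: (1)·n from g, plus (2) + 3·(0) = 2 from the rest, must sum to zero.
n + 2 = 0, so n = -2.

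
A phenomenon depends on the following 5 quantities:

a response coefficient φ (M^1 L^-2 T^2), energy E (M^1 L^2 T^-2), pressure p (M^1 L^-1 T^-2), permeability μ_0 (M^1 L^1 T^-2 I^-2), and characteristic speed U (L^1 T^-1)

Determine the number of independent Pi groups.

There are 5 variables and 4 base dimensions (M, L, T, I).
The dimension matrix has rank 4.
Independent dimensionless groups: 5 − 4 = 1.

1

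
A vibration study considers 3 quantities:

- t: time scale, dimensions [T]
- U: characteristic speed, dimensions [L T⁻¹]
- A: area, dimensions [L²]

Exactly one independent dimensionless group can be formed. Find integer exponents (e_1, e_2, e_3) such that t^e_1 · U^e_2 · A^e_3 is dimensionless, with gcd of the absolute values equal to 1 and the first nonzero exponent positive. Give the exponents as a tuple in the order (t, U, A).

L: e_1·(0) + e_2·(1) + e_3·(2) = 0
T: e_1·(1) + e_2·(-1) + e_3·(0) = 0
Solving this homogeneous linear system for the smallest-integer solution (first nonzero entry positive) gives (2, 2, -1).

(2, 2, -1)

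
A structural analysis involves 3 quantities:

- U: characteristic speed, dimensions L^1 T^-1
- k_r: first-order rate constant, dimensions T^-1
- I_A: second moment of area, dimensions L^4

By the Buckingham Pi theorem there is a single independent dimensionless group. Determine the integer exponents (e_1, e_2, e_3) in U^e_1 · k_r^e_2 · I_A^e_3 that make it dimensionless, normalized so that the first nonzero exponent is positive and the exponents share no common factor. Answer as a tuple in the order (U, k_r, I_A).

L: e_1·(1) + e_2·(0) + e_3·(4) = 0
T: e_1·(-1) + e_2·(-1) + e_3·(0) = 0
Solving this homogeneous linear system for the smallest-integer solution (first nonzero entry positive) gives (4, -4, -1).

(4, -4, -1)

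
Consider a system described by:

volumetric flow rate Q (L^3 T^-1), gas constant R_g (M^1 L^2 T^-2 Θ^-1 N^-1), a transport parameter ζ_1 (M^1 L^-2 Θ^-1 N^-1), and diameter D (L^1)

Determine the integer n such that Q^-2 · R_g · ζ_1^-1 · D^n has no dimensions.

2

Balance the L exponent: (1)·n from D, plus −2·(3) + (2) − (-2) = -2 from the rest, must sum to zero.
n − 2 = 0, so n = 2.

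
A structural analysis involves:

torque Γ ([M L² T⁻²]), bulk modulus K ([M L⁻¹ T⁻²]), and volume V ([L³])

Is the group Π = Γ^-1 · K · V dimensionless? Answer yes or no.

Sum the exponent of each base dimension across the product:
  M: −[Γ]_M + [K]_M + [V]_M = −(1) + (1) + (0) = 0
  L: −[Γ]_L + [K]_L + [V]_L = −(2) + (-1) + (3) = 0
  T: −[Γ]_T + [K]_T + [V]_T = −(-2) + (-2) + (0) = 0
All base exponents vanish — dimensionless.

yes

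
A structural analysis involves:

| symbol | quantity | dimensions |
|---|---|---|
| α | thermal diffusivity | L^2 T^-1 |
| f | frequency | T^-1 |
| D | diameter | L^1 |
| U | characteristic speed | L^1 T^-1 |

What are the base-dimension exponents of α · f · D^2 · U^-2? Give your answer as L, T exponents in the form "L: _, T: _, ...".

L: 2, T: 0

Collect each base-dimension exponent across the product:
  L: (2) + (0) + 2·(1) − 2·(1) = 2
  T: (-1) + (-1) + 2·(0) − 2·(-1) = 0
So the dimensions are [L²].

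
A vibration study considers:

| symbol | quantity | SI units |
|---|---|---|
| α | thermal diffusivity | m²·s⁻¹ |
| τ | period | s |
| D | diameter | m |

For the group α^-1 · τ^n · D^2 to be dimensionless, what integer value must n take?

Balance the T exponent: (1)·n from τ, plus −(-1) + 2·(0) = 1 from the rest, must sum to zero.
n + 1 = 0, so n = -1.

-1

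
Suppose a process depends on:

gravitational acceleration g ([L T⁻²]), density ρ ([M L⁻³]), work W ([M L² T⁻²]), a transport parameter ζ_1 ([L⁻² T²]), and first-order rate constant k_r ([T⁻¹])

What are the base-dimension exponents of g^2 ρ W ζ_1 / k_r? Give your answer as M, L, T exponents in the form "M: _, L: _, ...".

M: 2, L: -1, T: -3

Collect each base-dimension exponent across the product:
  M: 2·(0) + (1) + (1) + (0) − (0) = 2
  L: 2·(1) + (-3) + (2) + (-2) − (0) = -1
  T: 2·(-2) + (0) + (-2) + (2) − (-1) = -3
So the dimensions are [M² L⁻¹ T⁻³].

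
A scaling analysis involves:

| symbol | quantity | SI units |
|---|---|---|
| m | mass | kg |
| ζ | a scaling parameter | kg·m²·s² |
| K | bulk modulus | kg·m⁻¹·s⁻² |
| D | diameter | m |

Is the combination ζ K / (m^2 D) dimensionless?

yes

Sum the exponent of each base dimension across the product:
  M: −2·[m]_M + [ζ]_M + [K]_M − [D]_M = −2·(1) + (1) + (1) − (0) = 0
  L: −2·[m]_L + [ζ]_L + [K]_L − [D]_L = −2·(0) + (2) + (-1) − (1) = 0
  T: −2·[m]_T + [ζ]_T + [K]_T − [D]_T = −2·(0) + (2) + (-2) − (0) = 0
All base exponents vanish — dimensionless.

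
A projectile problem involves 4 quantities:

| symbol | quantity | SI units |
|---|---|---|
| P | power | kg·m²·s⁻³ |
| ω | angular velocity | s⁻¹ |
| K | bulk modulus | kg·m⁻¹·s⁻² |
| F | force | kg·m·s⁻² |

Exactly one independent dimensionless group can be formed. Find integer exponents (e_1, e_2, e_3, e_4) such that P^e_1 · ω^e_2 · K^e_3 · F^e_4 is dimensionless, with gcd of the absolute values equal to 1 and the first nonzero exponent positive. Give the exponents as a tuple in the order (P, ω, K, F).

M: e_1·(1) + e_2·(0) + e_3·(1) + e_4·(1) = 0
L: e_1·(2) + e_2·(0) + e_3·(-1) + e_4·(1) = 0
T: e_1·(-3) + e_2·(-1) + e_3·(-2) + e_4·(-2) = 0
Solving this homogeneous linear system for the smallest-integer solution (first nonzero entry positive) gives (2, -2, 1, -3).

(2, -2, 1, -3)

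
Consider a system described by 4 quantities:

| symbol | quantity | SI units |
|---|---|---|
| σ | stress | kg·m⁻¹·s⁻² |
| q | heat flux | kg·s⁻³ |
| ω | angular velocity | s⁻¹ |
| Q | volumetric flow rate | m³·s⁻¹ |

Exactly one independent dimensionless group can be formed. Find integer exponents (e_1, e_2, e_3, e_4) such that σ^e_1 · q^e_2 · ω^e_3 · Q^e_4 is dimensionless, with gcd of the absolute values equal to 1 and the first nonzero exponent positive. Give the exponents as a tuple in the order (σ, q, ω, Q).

M: e_1·(1) + e_2·(1) + e_3·(0) + e_4·(0) = 0
L: e_1·(-1) + e_2·(0) + e_3·(0) + e_4·(3) = 0
T: e_1·(-2) + e_2·(-3) + e_3·(-1) + e_4·(-1) = 0
Solving this homogeneous linear system for the smallest-integer solution (first nonzero entry positive) gives (3, -3, 2, 1).

(3, -3, 2, 1)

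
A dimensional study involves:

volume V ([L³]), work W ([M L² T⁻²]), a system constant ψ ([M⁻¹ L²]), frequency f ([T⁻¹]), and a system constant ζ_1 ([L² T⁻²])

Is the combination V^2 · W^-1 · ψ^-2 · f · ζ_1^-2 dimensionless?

no

Sum the exponent of each base dimension across the product:
  M: 2·[V]_M − [W]_M − 2·[ψ]_M + [f]_M − 2·[ζ_1]_M = 2·(0) − (1) − 2·(-1) + (0) − 2·(0) = 1
  L: 2·[V]_L − [W]_L − 2·[ψ]_L + [f]_L − 2·[ζ_1]_L = 2·(3) − (2) − 2·(2) + (0) − 2·(2) = -4
  T: 2·[V]_T − [W]_T − 2·[ψ]_T + [f]_T − 2·[ζ_1]_T = 2·(0) − (-2) − 2·(0) + (-1) − 2·(-2) = 5
Net dimensions [M L⁻⁴ T⁵] ≠ [1] — not dimensionless.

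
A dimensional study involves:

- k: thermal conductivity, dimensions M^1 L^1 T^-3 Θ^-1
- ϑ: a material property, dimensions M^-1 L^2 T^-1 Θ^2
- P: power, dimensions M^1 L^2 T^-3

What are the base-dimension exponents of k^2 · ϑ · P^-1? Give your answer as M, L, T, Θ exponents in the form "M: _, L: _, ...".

Collect each base-dimension exponent across the product:
  M: 2·(1) + (-1) − (1) = 0
  L: 2·(1) + (2) − (2) = 2
  T: 2·(-3) + (-1) − (-3) = -4
  Θ: 2·(-1) + (2) − (0) = 0
So the dimensions are [L² T⁻⁴].

M: 0, L: 2, T: -4, Θ: 0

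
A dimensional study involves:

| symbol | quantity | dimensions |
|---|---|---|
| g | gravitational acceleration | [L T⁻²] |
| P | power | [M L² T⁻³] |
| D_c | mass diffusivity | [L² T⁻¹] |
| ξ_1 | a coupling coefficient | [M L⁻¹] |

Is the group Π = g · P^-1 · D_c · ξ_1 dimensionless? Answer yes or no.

yes

Sum the exponent of each base dimension across the product:
  M: [g]_M − [P]_M + [D_c]_M + [ξ_1]_M = (0) − (1) + (0) + (1) = 0
  L: [g]_L − [P]_L + [D_c]_L + [ξ_1]_L = (1) − (2) + (2) + (-1) = 0
  T: [g]_T − [P]_T + [D_c]_T + [ξ_1]_T = (-2) − (-3) + (-1) + (0) = 0
All base exponents vanish — dimensionless.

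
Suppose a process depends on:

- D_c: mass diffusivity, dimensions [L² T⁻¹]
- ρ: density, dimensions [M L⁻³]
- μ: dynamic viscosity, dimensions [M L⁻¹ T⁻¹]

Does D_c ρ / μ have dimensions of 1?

Sum the exponent of each base dimension across the product:
  M: [D_c]_M + [ρ]_M − [μ]_M = (0) + (1) − (1) = 0
  L: [D_c]_L + [ρ]_L − [μ]_L = (2) + (-3) − (-1) = 0
  T: [D_c]_T + [ρ]_T − [μ]_T = (-1) + (0) − (-1) = 0
  Θ: [D_c]_Θ + [ρ]_Θ − [μ]_Θ = (0) + (0) − (0) = 0
All base exponents vanish — dimensionless.

yes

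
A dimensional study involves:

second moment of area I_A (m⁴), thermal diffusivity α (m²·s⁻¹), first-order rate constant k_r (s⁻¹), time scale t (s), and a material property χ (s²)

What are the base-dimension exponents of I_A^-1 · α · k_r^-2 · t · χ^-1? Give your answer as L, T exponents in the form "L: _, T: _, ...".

Collect each base-dimension exponent across the product:
  L: −(4) + (2) − 2·(0) + (0) − (0) = -2
  T: −(0) + (-1) − 2·(-1) + (1) − (2) = 0
So the dimensions are [L⁻²].

L: -2, T: 0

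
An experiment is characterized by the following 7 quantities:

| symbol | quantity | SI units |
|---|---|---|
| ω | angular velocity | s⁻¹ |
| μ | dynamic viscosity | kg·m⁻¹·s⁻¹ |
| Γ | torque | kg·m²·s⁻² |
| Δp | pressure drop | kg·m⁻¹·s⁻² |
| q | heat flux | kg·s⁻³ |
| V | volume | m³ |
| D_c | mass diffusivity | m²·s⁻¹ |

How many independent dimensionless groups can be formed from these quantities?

There are 7 variables and 3 base dimensions (M, L, T).
The dimension matrix has rank 3.
Independent dimensionless groups: 7 − 3 = 4.

4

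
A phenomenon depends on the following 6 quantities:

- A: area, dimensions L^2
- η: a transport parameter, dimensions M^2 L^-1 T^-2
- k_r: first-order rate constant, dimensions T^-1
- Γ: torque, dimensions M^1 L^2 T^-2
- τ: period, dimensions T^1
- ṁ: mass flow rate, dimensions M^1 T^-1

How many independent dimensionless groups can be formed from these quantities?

There are 6 variables and 3 base dimensions (M, L, T).
The dimension matrix has rank 3.
Independent dimensionless groups: 6 − 3 = 3.

3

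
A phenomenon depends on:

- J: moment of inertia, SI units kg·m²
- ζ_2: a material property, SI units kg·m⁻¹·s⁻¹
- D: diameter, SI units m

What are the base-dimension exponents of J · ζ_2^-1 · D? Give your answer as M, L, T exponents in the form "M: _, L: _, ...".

M: 0, L: 4, T: 1

Collect each base-dimension exponent across the product:
  M: (1) − (1) + (0) = 0
  L: (2) − (-1) + (1) = 4
  T: (0) − (-1) + (0) = 1
So the dimensions are [L⁴ T].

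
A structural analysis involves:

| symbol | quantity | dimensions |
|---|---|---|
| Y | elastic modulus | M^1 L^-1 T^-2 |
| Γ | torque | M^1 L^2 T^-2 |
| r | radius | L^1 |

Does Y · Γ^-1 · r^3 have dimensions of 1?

Sum the exponent of each base dimension across the product:
  M: [Y]_M − [Γ]_M + 3·[r]_M = (1) − (1) + 3·(0) = 0
  L: [Y]_L − [Γ]_L + 3·[r]_L = (-1) − (2) + 3·(1) = 0
  T: [Y]_T − [Γ]_T + 3·[r]_T = (-2) − (-2) + 3·(0) = 0
All base exponents vanish — dimensionless.

yes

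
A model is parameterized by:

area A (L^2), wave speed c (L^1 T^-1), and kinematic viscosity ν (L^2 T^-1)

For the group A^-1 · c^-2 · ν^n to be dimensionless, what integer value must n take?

Balance the L exponent: (2)·n from ν, plus −(2) − 2·(1) = -4 from the rest, must sum to zero.
2n − 4 = 0, so n = 2.

2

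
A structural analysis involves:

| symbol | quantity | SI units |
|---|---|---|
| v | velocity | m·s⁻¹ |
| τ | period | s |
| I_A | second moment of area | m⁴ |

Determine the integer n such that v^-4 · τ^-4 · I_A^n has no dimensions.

Balance the L exponent: (4)·n from I_A, plus −4·(1) − 4·(0) = -4 from the rest, must sum to zero.
4n − 4 = 0, so n = 1.

1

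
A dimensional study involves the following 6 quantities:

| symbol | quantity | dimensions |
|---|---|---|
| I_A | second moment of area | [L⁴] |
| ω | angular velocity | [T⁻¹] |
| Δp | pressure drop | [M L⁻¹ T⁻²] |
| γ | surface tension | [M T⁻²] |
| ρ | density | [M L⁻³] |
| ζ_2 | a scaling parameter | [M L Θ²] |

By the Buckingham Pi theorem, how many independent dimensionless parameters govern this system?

2

There are 6 variables and 4 base dimensions (M, L, T, Θ).
The dimension matrix has rank 4.
Independent dimensionless groups: 6 − 4 = 2.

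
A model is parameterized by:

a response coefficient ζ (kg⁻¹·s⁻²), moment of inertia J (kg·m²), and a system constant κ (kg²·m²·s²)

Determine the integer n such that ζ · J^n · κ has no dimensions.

Balance the M exponent: (1)·n from J, plus (-1) + (2) = 1 from the rest, must sum to zero.
n + 1 = 0, so n = -1.

-1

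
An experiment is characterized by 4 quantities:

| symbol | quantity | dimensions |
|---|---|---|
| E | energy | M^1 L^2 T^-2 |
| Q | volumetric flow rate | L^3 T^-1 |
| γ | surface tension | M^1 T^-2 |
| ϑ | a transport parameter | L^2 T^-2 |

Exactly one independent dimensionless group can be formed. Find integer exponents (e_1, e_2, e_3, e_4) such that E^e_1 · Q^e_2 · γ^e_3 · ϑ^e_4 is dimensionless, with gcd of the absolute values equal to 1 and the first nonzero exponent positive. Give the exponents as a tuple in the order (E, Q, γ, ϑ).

M: e_1·(1) + e_2·(0) + e_3·(1) + e_4·(0) = 0
L: e_1·(2) + e_2·(3) + e_3·(0) + e_4·(2) = 0
T: e_1·(-2) + e_2·(-1) + e_3·(-2) + e_4·(-2) = 0
Solving this homogeneous linear system for the smallest-integer solution (first nonzero entry positive) gives (2, -2, -2, 1).

(2, -2, -2, 1)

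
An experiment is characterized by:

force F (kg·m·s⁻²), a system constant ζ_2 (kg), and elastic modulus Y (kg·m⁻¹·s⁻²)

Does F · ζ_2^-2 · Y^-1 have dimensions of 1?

no

Sum the exponent of each base dimension across the product:
  M: [F]_M − 2·[ζ_2]_M − [Y]_M = (1) − 2·(1) − (1) = -2
  L: [F]_L − 2·[ζ_2]_L − [Y]_L = (1) − 2·(0) − (-1) = 2
  T: [F]_T − 2·[ζ_2]_T − [Y]_T = (-2) − 2·(0) − (-2) = 0
Net dimensions [M⁻² L²] ≠ [1] — not dimensionless.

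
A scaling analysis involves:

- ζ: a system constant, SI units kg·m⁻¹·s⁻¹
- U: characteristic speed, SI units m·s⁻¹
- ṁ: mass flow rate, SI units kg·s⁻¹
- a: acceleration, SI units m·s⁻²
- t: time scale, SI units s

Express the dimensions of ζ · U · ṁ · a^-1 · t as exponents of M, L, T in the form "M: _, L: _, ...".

Collect each base-dimension exponent across the product:
  M: (1) + (0) + (1) − (0) + (0) = 2
  L: (-1) + (1) + (0) − (1) + (0) = -1
  T: (-1) + (-1) + (-1) − (-2) + (1) = 0
So the dimensions are [M² L⁻¹].

M: 2, L: -1, T: 0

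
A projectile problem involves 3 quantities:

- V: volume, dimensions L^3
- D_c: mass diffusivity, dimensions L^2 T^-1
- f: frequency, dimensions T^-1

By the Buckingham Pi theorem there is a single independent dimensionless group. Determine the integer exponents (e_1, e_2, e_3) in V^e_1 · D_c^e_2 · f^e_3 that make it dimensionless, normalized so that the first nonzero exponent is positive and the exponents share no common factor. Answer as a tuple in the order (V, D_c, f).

L: e_1·(3) + e_2·(2) + e_3·(0) = 0
T: e_1·(0) + e_2·(-1) + e_3·(-1) = 0
Solving this homogeneous linear system for the smallest-integer solution (first nonzero entry positive) gives (2, -3, 3).

(2, -3, 3)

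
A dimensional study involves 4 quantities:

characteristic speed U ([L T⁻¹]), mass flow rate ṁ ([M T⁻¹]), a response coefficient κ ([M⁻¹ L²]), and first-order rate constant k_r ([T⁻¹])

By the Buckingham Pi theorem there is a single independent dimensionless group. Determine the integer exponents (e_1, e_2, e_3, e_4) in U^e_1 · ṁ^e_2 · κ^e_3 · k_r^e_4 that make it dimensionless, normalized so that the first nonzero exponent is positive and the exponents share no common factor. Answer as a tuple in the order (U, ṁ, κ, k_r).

(2, -1, -1, -1)

M: e_1·(0) + e_2·(1) + e_3·(-1) + e_4·(0) = 0
L: e_1·(1) + e_2·(0) + e_3·(2) + e_4·(0) = 0
T: e_1·(-1) + e_2·(-1) + e_3·(0) + e_4·(-1) = 0
Solving this homogeneous linear system for the smallest-integer solution (first nonzero entry positive) gives (2, -1, -1, -1).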